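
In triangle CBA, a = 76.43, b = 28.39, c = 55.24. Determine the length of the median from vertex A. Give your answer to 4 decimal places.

Median from A: ½√(2·c² + 2·b² − a²) ≈ 21.641.

21.6411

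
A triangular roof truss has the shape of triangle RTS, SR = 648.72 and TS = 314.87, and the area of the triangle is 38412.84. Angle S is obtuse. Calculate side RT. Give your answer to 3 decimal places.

From area = ½·TS·SR·sin S, we get sin S = 2·area/(TS·SR) ≈ 0.37611.
Taking the obtuse solution, ∠S ≈ 2.756 rad.
Law of cosines then gives RT ≈ 947.9.

947.897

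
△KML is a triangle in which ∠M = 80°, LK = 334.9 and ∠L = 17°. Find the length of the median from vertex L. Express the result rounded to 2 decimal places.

332.52

The third angle is ∠K = 180° − ∠M − ∠L = 83.00°.
Law of sines: ML = LK·sin K/sin M ≈ 337.53.
Law of sines: KM = LK·sin L/sin M ≈ 99.426.
Median from L: ½√(2·ML² + 2·LK² − KM²) ≈ 332.52.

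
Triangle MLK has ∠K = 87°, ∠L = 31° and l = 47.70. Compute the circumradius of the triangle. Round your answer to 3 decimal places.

46.307

The third angle is ∠M = 180° − ∠L − ∠K = 62.00°.
Law of sines: m = l·sin M/sin L ≈ 81.774.
Law of sines: k = l·sin K/sin L ≈ 92.488.
Circumradius = l/(2 sin L) ≈ 46.307.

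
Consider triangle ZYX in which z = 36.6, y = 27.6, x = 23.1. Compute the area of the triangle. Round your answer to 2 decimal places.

318.59

Semiperimeter s = (36.6 + 27.6 + 23.1)/2 = 43.65.
Heron's formula: area = √(43.65·7.05·16.05·20.55) ≈ 318.59.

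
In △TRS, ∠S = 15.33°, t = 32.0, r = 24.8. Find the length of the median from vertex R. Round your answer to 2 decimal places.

m_R ≈ 20.31

By the law of cosines, s² = t² + r² − 2·t·r·cos S = 108.31, so s ≈ 10.407.
Median from R: ½√(2·s² + 2·t² − r²) ≈ 20.308.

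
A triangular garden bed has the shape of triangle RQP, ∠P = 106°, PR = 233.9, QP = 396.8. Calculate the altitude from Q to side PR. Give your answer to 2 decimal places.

By the law of cosines, RQ² = QP² + PR² − 2·QP·PR·cos P = 2.6332e+05, so RQ ≈ 513.15.
Area = ½·QP·PR·sin P ≈ 44608.
The altitude from Q has length 2·area/PR ≈ 381.43.

h_Q ≈ 381.43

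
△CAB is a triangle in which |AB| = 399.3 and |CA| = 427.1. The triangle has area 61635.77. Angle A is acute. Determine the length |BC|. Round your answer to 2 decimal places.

325.82

From area = ½·|CA|·|AB|·sin A, we get sin A = 2·area/(|CA|·|AB|) ≈ 0.72283.
Taking the acute solution, ∠A ≈ 46.29°.
Law of cosines then gives |BC| ≈ 325.82.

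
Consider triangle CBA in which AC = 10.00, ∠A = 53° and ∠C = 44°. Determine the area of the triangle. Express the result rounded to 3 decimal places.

The third angle is ∠B = 180° − ∠A − ∠C = 83.00°.
Law of sines: BA = AC·sin C/sin B ≈ 6.9988.
Law of sines: CB = AC·sin A/sin B ≈ 8.0463.
Area = ½·AC·BA·sin A ≈ 27.947.

area ≈ 27.947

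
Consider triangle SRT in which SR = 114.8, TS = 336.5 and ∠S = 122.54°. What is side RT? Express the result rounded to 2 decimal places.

409.84

By the law of cosines, RT² = TS² + SR² − 2·TS·SR·cos S = 1.6797e+05, so RT ≈ 409.84.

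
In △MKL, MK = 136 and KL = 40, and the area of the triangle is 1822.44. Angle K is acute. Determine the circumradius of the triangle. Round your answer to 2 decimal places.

81.81

From area = ½·MK·KL·sin K, we get sin K = 2·area/(MK·KL) ≈ 0.67001.
Taking the acute solution, ∠K ≈ 0.734 rad.
Law of cosines then gives LM ≈ 109.63.
Circumradius = LM/(2 sin K) ≈ 81.813.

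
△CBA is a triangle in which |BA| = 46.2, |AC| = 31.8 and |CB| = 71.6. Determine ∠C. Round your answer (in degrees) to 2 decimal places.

28.46

By the law of cosines, cos C = (|AC|² + |CB|² − |BA|²) / (2·|AC|·|CB|) ≈ 0.87913, so ∠C ≈ 28.46°.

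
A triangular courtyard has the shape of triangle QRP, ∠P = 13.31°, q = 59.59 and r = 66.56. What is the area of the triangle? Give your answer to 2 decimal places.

Area = ½·q·r·sin P ≈ 456.56.

area ≈ 456.56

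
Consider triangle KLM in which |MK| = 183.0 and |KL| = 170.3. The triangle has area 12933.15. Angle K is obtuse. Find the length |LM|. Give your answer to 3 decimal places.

From area = ½·|MK|·|KL|·sin K, we get sin K = 2·area/(|MK|·|KL|) ≈ 0.82998.
Taking the obtuse solution, ∠K ≈ 123.90°.
Law of cosines then gives |LM| ≈ 311.86.

311.862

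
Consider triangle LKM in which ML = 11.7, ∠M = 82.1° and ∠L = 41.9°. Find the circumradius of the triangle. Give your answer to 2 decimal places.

The third angle is ∠K = 180° − ∠M − ∠L = 56.00°.
Law of sines: KM = ML·sin L/sin K ≈ 9.425.
Law of sines: LK = ML·sin M/sin K ≈ 13.979.
Circumradius = ML/(2 sin K) ≈ 7.0564.

R ≈ 7.06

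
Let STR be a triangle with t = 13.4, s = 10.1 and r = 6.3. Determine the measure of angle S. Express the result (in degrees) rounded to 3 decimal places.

∠S ≈ 46.022°

By the law of cosines, cos S = (t² + r² − s²) / (2·t·r) ≈ 0.69439, so ∠S ≈ 46.02°.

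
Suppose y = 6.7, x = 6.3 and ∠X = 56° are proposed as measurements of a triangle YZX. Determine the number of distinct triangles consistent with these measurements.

2

y·sin X = 6.7·sin(56°) ≈ 5.555.
Since y sin X < x < y (5.555 < 6.3 < 6.7), two triangles exist.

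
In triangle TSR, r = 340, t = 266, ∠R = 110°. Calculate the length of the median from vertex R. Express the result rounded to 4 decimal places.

127.3124

Law of sines: sin T = t·sin R/r ≈ 0.73517.
Since r ≥ t, only the acute value applies: ∠T ≈ 47.32°.
Then ∠S = 180° − ∠R − ∠T ≈ 22.68°.
Law of sines gives s = r·sin S/sin R ≈ 139.5.
Median from R: ½√(2·t² + 2·s² − r²) ≈ 127.31.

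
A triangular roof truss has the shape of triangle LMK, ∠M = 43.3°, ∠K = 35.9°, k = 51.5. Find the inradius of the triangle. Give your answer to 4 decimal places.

r ≈ 15.3889

The third angle is ∠L = 180° − ∠M − ∠K = 100.80°.
Law of sines: l = k·sin L/sin K ≈ 86.272.
Law of sines: m = k·sin M/sin K ≈ 60.234.
Area = ½·k·l·sin M ≈ 1523.6.
Semiperimeter s = (86.272+60.234+51.5)/2 = 99.003.
Inradius = area/s = 1523.6/99.003 ≈ 15.389.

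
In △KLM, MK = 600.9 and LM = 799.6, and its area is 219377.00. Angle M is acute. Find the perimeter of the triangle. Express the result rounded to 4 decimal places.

From area = ½·LM·MK·sin M, we get sin M = 2·area/(LM·MK) ≈ 0.91316.
Taking the acute solution, ∠M ≈ 65.95°.
Law of cosines then gives KL ≈ 780.22.
Perimeter = 799.6 + 600.9 + 780.22 = 2180.7.

perimeter ≈ 2180.7238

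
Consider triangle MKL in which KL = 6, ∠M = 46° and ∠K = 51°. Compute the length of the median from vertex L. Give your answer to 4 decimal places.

m_L ≈ 4.6770

The third angle is ∠L = 180° − ∠M − ∠K = 83.00°.
Law of sines: LM = KL·sin K/sin M ≈ 6.4822.
Law of sines: MK = KL·sin L/sin M ≈ 8.2788.
Median from L: ½√(2·KL² + 2·LM² − MK²) ≈ 4.677.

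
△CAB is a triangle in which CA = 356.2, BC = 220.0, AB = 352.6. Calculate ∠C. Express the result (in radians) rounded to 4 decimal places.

By the law of cosines, cos C = (BC² + CA² − AB²) / (2·BC·CA) ≈ 0.32510, so ∠C ≈ 1.240 rad.

∠C ≈ 1.2397 rad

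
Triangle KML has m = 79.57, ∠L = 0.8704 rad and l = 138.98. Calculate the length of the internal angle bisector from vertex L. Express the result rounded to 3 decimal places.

99.420

Law of sines: sin M = m·sin L/l ≈ 0.43775.
Since l ≥ m, only the acute value applies: ∠M ≈ 0.4531 rad.
Then ∠K = π − ∠L − ∠M ≈ 1.8181 rad.
Law of sines gives k = l·sin K/sin L ≈ 176.24.
The bisector from L has length 2·k·m·cos(∠L/2)/(k+m) ≈ 99.42.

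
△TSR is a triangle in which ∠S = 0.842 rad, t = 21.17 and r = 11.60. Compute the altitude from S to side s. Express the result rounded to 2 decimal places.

By the law of cosines, s² = r² + t² − 2·r·t·cos S = 255.64, so s ≈ 15.989.
Area = ½·r·t·sin S ≈ 91.595.
The altitude from S has length 2·area/s ≈ 11.457.

11.46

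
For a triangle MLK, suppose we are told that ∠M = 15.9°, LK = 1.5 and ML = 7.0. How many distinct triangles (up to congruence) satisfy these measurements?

0

ML·sin M = 7.0·sin(15.9°) ≈ 1.918.
Since LK = 1.5 < 1.918 = ML sin M, no triangle exists.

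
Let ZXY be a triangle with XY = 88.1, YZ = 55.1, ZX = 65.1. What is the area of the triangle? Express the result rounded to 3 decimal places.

Semiperimeter s = (88.1 + 55.1 + 65.1)/2 = 104.15.
Heron's formula: area = √(104.15·16.05·49.05·39.05) ≈ 1789.4.

1789.358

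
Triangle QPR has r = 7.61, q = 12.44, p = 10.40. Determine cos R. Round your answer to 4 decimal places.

By the law of cosines, cos R = (q² + p² − r²) / (2·q·p) ≈ 0.79227, so ∠R ≈ 0.656 rad.

cos R ≈ 0.7923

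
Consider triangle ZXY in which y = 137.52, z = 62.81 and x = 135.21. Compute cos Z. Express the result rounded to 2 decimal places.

cos Z ≈ 0.89

By the law of cosines, cos Z = (x² + y² − z²) / (2·x·y) ≈ 0.89406, so ∠Z ≈ 26.61°.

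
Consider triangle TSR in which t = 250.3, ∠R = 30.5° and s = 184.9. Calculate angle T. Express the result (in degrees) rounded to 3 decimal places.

By the law of cosines, r² = t² + s² − 2·t·s·cos R = 17085, so r ≈ 130.71.
Law of cosines again: cos T = (s² + r² − t²)/(2·s·r) ≈ -0.23538, so ∠T ≈ 103.61°.

∠T ≈ 103.614°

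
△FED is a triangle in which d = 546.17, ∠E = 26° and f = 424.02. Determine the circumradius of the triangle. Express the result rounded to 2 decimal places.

R ≈ 283.54

By the law of cosines, e² = d² + f² − 2·d·f·cos E = 61797, so e ≈ 248.59.
Area = ½·d·f·sin E ≈ 50761.
Circumradius = e/(2 sin E) ≈ 283.54.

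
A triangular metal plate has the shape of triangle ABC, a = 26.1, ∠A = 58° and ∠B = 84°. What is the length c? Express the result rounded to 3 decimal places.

The third angle is ∠C = 180° − ∠A − ∠B = 38.00°.
Law of sines: c = a·sin C/sin A ≈ 18.948.

18.948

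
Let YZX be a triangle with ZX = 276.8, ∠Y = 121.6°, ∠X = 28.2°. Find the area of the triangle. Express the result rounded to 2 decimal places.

The third angle is ∠Z = 180° − ∠X − ∠Y = 30.20°.
Law of sines: XY = ZX·sin Z/sin Y ≈ 163.47.
Law of sines: YZ = ZX·sin X/sin Y ≈ 153.57.
Area = ½·ZX·XY·sin X ≈ 10691.

10691.42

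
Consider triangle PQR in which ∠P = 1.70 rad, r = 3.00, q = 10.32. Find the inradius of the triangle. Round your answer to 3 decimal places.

1.257

By the law of cosines, p² = q² + r² − 2·q·r·cos P = 123.48, so p ≈ 11.112.
Area = ½·q·r·sin P ≈ 15.351.
Semiperimeter s = (11.112+10.32+3)/2 = 12.216.
Inradius = area/s = 15.351/12.216 ≈ 1.2566.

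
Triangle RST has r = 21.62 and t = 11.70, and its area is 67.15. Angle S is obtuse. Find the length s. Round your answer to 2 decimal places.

32.14

From area = ½·t·r·sin S, we get sin S = 2·area/(t·r) ≈ 0.53093.
Taking the obtuse solution, ∠S ≈ 147.93°.
Law of cosines then gives s ≈ 32.141.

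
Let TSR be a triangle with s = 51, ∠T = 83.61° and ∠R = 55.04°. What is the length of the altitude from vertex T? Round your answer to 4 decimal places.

h_T ≈ 41.7972

The third angle is ∠S = 180° − ∠R − ∠T = 41.35°.
Law of sines: t = s·sin T/sin S ≈ 76.716.
Law of sines: r = s·sin R/sin S ≈ 63.266.
Area = ½·s·t·sin R ≈ 1603.3.
The altitude from T has length 2·area/t ≈ 41.797.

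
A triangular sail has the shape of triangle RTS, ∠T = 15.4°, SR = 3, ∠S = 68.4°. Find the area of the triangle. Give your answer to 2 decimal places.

The third angle is ∠R = 180° − ∠T − ∠S = 96.20°.
Law of sines: TS = SR·sin R/sin T ≈ 11.231.
Law of sines: RT = SR·sin S/sin T ≈ 10.504.
Area = ½·SR·TS·sin S ≈ 15.663.

15.66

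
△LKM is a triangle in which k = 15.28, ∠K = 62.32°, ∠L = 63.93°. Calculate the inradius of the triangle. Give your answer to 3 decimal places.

The third angle is ∠M = 180° − ∠L − ∠K = 53.75°.
Law of sines: l = k·sin L/sin K ≈ 15.499.
Law of sines: m = k·sin M/sin K ≈ 13.915.
Area = ½·k·l·sin M ≈ 95.494.
Semiperimeter s = (15.499+15.28+13.915)/2 = 22.347.
Inradius = area/s = 95.494/22.347 ≈ 4.2732.

4.273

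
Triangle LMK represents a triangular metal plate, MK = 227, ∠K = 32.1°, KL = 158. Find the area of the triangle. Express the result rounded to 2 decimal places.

area ≈ 9529.57

Area = ½·MK·KL·sin K ≈ 9529.6.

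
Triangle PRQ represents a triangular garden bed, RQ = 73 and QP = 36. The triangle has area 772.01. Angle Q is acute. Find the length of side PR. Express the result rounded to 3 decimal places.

From area = ½·RQ·QP·sin Q, we get sin Q = 2·area/(RQ·QP) ≈ 0.58753.
Taking the acute solution, ∠Q ≈ 35.98°.
Law of cosines then gives PR ≈ 48.701.

48.701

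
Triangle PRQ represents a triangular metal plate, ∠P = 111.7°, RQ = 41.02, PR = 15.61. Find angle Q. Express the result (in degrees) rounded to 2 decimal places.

Law of sines: sin Q = PR·sin P/RQ ≈ 0.35358.
Since RQ ≥ PR, only the acute value applies: ∠Q ≈ 20.71°.
Then ∠R = 180° − ∠P − ∠Q ≈ 47.59°.

∠Q ≈ 20.71°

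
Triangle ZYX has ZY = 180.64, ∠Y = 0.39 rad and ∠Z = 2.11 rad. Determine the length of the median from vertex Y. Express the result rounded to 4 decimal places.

m_Y ≈ 215.7925

The third angle is ∠X = π − ∠Z − ∠Y = 0.642 rad.
Law of sines: YX = ZY·sin Z/sin X ≈ 259.01.
Law of sines: XZ = ZY·sin Y/sin X ≈ 114.75.
Median from Y: ½√(2·ZY² + 2·YX² − XZ²) ≈ 215.79.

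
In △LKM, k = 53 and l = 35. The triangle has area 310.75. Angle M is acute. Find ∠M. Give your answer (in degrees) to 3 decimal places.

From area = ½·l·k·sin M, we get sin M = 2·area/(l·k) ≈ 0.33504.
Taking the acute solution, ∠M ≈ 19.57°.

19.575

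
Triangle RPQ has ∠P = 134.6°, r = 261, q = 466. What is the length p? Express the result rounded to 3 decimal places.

By the law of cosines, p² = q² + r² − 2·q·r·cos P = 4.5608e+05, so p ≈ 675.33.

675.335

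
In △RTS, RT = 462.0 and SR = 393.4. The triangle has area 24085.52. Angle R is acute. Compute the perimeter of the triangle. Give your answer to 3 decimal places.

988.462

From area = ½·SR·RT·sin R, we get sin R = 2·area/(SR·RT) ≈ 0.26504.
Taking the acute solution, ∠R ≈ 15.37°.
Law of cosines then gives TS ≈ 133.06.
Perimeter = 133.06 + 393.4 + 462 = 988.46.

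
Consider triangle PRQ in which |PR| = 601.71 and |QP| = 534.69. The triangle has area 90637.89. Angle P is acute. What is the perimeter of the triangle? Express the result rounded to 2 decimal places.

From area = ½·|QP|·|PR|·sin P, we get sin P = 2·area/(|QP|·|PR|) ≈ 0.56344.
Taking the acute solution, ∠P ≈ 34.29°.
Law of cosines then gives |RQ| ≈ 341.11.
Perimeter = 341.11 + 534.69 + 601.71 = 1477.5.

perimeter ≈ 1477.51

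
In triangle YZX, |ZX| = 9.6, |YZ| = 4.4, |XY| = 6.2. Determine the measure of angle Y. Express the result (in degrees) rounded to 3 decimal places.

∠Y ≈ 129.033°

By the law of cosines, cos Y = (|XY|² + |YZ|² − |ZX|²) / (2·|XY|·|YZ|) ≈ -0.62977, so ∠Y ≈ 129.03°.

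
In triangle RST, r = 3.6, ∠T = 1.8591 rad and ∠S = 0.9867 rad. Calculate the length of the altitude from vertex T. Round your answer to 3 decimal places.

h_T ≈ 3.003

The third angle is ∠R = π − ∠S − ∠T = 0.2958 rad.
Law of sines: s = r·sin S/sin R ≈ 10.302.
Law of sines: t = r·sin T/sin R ≈ 11.84.
Area = ½·r·s·sin T ≈ 17.779.
The altitude from T has length 2·area/t ≈ 3.0032.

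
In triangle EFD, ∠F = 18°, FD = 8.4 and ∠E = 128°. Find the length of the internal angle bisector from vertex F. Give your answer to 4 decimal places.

t_F ≈ 6.8874

The third angle is ∠D = 180° − ∠E − ∠F = 34.00°.
Law of sines: DE = FD·sin F/sin E ≈ 3.294.
Law of sines: EF = FD·sin D/sin E ≈ 5.9609.
The bisector from F has length 2·EF·FD·cos(∠F/2)/(EF+FD) ≈ 6.8874.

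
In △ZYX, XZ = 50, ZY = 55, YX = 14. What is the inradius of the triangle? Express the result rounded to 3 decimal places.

Semiperimeter s = (14 + 50 + 55)/2 = 59.5.
Heron's formula: area = √(59.5·45.5·9.5·4.5) ≈ 340.2.
Inradius = area/s = 340.2/59.5 ≈ 5.7176.

r ≈ 5.718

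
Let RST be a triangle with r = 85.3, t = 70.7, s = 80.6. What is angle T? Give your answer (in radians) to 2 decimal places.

By the law of cosines, cos T = (r² + s² − t²) / (2·r·s) ≈ 0.63809, so ∠T ≈ 0.879 rad.

∠T ≈ 0.88 rad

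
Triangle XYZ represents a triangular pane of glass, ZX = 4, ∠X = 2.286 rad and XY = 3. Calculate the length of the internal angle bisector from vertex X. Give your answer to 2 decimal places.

t_X ≈ 1.42

By the law of cosines, YZ² = ZX² + XY² − 2·ZX·XY·cos X = 40.739, so YZ ≈ 6.3827.
The bisector from X has length 2·ZX·XY·cos(∠X/2)/(ZX+XY) ≈ 1.4224.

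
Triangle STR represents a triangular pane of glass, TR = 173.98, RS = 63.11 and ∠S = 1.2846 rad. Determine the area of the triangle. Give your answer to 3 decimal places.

Law of sines: sin T = RS·sin S/TR ≈ 0.34799.
Since TR ≥ RS, only the acute value applies: ∠T ≈ 0.3554 rad.
Then ∠R = π − ∠S − ∠T ≈ 1.5016 rad.
Law of sines gives ST = TR·sin R/sin S ≈ 180.92.
Area = ½·TR·RS·sin R ≈ 5476.8.

area ≈ 5476.789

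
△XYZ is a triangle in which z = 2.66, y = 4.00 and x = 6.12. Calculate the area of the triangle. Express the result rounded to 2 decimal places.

Semiperimeter s = (6.12 + 4 + 2.66)/2 = 6.39.
Heron's formula: area = √(6.39·0.27·2.39·3.73) ≈ 3.9218.

area ≈ 3.92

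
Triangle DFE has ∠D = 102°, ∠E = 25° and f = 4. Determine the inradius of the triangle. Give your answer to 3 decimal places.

0.752

The third angle is ∠F = 180° − ∠E − ∠D = 53.00°.
Law of sines: d = f·sin D/sin F ≈ 4.8991.
Law of sines: e = f·sin E/sin F ≈ 2.1167.
Area = ½·f·d·sin E ≈ 4.1409.
Semiperimeter s = (4.8991+4+2.1167)/2 = 5.5079.
Inradius = area/s = 4.1409/5.5079 ≈ 0.75181.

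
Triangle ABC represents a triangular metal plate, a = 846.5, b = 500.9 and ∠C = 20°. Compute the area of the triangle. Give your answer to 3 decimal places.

area ≈ 72510.297

Area = ½·a·b·sin C ≈ 72510.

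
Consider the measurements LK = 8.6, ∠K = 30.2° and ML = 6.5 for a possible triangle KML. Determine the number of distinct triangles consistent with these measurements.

LK·sin K = 8.6·sin(30.2°) ≈ 4.326.
Since LK sin K < ML < LK (4.326 < 6.5 < 8.6), two triangles exist.

2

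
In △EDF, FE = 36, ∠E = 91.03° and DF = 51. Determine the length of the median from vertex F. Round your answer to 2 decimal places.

Law of sines: sin D = FE·sin E/DF ≈ 0.70577.
Since DF ≥ FE, only the acute value applies: ∠D ≈ 44.89°.
Then ∠F = 180° − ∠E − ∠D ≈ 44.08°.
Law of sines gives ED = DF·sin F/sin E ≈ 35.483.
Median from F: ½√(2·DF² + 2·FE² − ED²) ≈ 40.419.

40.42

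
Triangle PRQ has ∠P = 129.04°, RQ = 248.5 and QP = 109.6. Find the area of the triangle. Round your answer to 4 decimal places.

6998.7808

Law of sines: sin R = QP·sin P/RQ ≈ 0.34256.
Since RQ ≥ QP, only the acute value applies: ∠R ≈ 20.03°.
Then ∠Q = 180° − ∠P − ∠R ≈ 30.93°.
Law of sines gives PR = RQ·sin Q/sin P ≈ 164.43.
Area = ½·RQ·QP·sin Q ≈ 6998.8.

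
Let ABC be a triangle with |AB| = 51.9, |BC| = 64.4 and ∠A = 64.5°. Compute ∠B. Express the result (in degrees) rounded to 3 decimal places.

∠B ≈ 68.832°

Law of sines: sin C = |AB|·sin A/|BC| ≈ 0.72739.
Since |BC| ≥ |AB|, only the acute value applies: ∠C ≈ 46.67°.
Then ∠B = 180° − ∠A − ∠C ≈ 68.83°.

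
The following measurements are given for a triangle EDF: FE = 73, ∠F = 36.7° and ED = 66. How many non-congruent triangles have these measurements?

FE·sin F = 73·sin(36.7°) ≈ 43.63.
Since FE sin F < ED < FE (43.63 < 66 < 73), two triangles exist.

2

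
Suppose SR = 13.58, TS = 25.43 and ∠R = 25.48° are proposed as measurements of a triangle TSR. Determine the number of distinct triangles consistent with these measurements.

SR·sin R = 13.58·sin(25.48°) ≈ 5.842.
Since TS ≥ SR, exactly one triangle exists.

1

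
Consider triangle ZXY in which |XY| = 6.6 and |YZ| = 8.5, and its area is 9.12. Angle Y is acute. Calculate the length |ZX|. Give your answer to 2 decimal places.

From area = ½·|XY|·|YZ|·sin Y, we get sin Y = 2·area/(|XY|·|YZ|) ≈ 0.32513.
Taking the acute solution, ∠Y ≈ 0.331 rad.
Law of cosines then gives |ZX| ≈ 3.1155.

3.12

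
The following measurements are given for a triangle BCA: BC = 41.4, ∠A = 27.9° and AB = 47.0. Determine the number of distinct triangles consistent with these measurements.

2

AB·sin A = 47.0·sin(27.9°) ≈ 21.99.
Since AB sin A < BC < AB (21.99 < 41.4 < 47.0), two triangles exist.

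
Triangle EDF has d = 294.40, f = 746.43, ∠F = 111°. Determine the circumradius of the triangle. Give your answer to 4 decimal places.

Law of sines: sin D = d·sin F/f ≈ 0.36821.
Since f ≥ d, only the acute value applies: ∠D ≈ 21.61°.
Then ∠E = 180° − ∠F − ∠D ≈ 47.39°.
Law of sines gives e = f·sin E/sin F ≈ 588.48.
Circumradius = f/(2 sin F) ≈ 399.77.

399.7674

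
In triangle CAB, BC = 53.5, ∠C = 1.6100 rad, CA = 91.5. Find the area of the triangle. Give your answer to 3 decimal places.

Area = ½·BC·CA·sin C ≈ 2445.7.

area ≈ 2445.744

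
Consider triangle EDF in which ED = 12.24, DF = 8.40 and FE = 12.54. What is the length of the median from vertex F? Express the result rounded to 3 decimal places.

m_F ≈ 8.744

Median from F: ½√(2·DF² + 2·FE² − ED²) ≈ 8.7436.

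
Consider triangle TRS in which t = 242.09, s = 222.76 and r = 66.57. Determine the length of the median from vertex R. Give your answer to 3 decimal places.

Median from R: ½√(2·s² + 2·t² − r²) ≈ 230.23.

230.232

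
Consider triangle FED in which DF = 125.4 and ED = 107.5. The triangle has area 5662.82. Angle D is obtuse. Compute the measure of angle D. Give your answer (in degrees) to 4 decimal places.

122.8441

From area = ½·ED·DF·sin D, we get sin D = 2·area/(ED·DF) ≈ 0.84015.
Taking the obtuse solution, ∠D ≈ 122.84°.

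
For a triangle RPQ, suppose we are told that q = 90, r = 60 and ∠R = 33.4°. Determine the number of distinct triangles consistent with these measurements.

q·sin R = 90·sin(33.4°) ≈ 49.54.
Since q sin R < r < q (49.54 < 60 < 90), two triangles exist.

2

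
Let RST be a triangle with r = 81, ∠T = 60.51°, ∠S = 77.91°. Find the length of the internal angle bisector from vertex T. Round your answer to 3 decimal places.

The third angle is ∠R = 180° − ∠S − ∠T = 41.58°.
Law of sines: s = r·sin S/sin R ≈ 119.34.
Law of sines: t = r·sin T/sin R ≈ 106.24.
The bisector from T has length 2·r·s·cos(∠T/2)/(r+s) ≈ 83.358.

t_T ≈ 83.358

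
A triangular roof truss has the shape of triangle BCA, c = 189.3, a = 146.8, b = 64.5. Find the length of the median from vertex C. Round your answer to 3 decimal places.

Median from C: ½√(2·a² + 2·b² − c²) ≈ 62.423.

m_C ≈ 62.423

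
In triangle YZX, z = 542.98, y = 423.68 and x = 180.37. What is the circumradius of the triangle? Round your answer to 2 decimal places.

322.98

By the law of cosines, cos Y = (z² + x² − y²) / (2·z·x) ≈ 0.75485, so ∠Y ≈ 40.99°.
Circumradius = y/(2 sin Y) ≈ 322.98.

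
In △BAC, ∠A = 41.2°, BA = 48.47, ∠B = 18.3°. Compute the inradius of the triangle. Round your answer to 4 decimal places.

The third angle is ∠C = 180° − ∠B − ∠A = 120.50°.
Law of sines: AC = BA·sin B/sin C ≈ 17.663.
Law of sines: CB = BA·sin A/sin C ≈ 37.054.
Area = ½·BA·AC·sin A ≈ 281.97.
Semiperimeter s = (17.663+37.054+48.47)/2 = 51.594.
Inradius = area/s = 281.97/51.594 ≈ 5.4651.

5.4651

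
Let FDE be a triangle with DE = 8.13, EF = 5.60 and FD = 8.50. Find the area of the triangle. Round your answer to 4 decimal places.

Semiperimeter s = (8.13 + 5.6 + 8.5)/2 = 11.115.
Heron's formula: area = √(11.115·2.985·5.515·2.615) ≈ 21.874.

21.8744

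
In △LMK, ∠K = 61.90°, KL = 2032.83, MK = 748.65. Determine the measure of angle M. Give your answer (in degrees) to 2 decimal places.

∠M ≈ 96.64°

By the law of cosines, LM² = MK² + KL² − 2·MK·KL·cos K = 3.2592e+06, so LM ≈ 1805.3.
Law of cosines again: cos M = (LM² + MK² − KL²)/(2·LM·MK) ≈ -0.11568, so ∠M ≈ 96.64°.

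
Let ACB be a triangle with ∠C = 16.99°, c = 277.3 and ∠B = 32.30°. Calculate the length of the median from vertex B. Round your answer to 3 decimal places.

482.594

The third angle is ∠A = 180° − ∠C − ∠B = 130.71°.
Law of sines: a = c·sin A/sin C ≈ 719.36.
Law of sines: b = c·sin B/sin C ≈ 507.1.
Median from B: ½√(2·a² + 2·c² − b²) ≈ 482.59.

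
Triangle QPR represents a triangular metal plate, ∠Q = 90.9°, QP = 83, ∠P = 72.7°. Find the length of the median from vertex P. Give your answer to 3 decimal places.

m_P ≈ 164.162

The third angle is ∠R = 180° − ∠Q − ∠P = 16.40°.
Law of sines: PR = QP·sin Q/sin R ≈ 293.93.
Law of sines: RQ = QP·sin P/sin R ≈ 280.67.
Median from P: ½√(2·QP² + 2·PR² − RQ²) ≈ 164.16.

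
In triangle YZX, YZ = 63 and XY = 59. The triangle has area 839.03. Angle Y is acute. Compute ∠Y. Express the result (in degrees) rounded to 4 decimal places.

From area = ½·XY·YZ·sin Y, we get sin Y = 2·area/(XY·YZ) ≈ 0.45146.
Taking the acute solution, ∠Y ≈ 26.84°.

∠Y ≈ 26.8371°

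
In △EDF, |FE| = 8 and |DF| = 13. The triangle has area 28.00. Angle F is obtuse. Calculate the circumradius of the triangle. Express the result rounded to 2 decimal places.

From area = ½·|DF|·|FE|·sin F, we get sin F = 2·area/(|DF|·|FE|) ≈ 0.53846.
Taking the obtuse solution, ∠F ≈ 147.42°.
Law of cosines then gives |ED| ≈ 20.206.
Circumradius = |ED|/(2 sin F) ≈ 18.762.

R ≈ 18.76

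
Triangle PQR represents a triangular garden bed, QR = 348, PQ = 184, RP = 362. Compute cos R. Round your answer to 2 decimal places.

By the law of cosines, cos R = (QR² + RP² − PQ²) / (2·QR·RP) ≈ 0.86640, so ∠R ≈ 29.96°.

cos R ≈ 0.87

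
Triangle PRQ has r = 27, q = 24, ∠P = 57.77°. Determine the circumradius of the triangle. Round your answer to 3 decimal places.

By the law of cosines, p² = r² + q² − 2·r·q·cos P = 613.82, so p ≈ 24.775.
Area = ½·r·q·sin P ≈ 274.08.
Circumradius = p/(2 sin P) ≈ 14.644.

14.644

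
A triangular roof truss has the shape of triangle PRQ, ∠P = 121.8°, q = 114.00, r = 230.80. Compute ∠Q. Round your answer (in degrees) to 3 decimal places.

By the law of cosines, p² = r² + q² − 2·r·q·cos P = 93994, so p ≈ 306.58.
Law of cosines again: cos Q = (p² + r² − q²)/(2·p·r) ≈ 0.94875, so ∠Q ≈ 18.42°.

∠Q ≈ 18.423°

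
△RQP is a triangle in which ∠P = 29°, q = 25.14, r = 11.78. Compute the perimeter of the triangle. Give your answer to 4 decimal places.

By the law of cosines, p² = r² + q² − 2·r·q·cos P = 252.75, so p ≈ 15.898.
Semiperimeter s = (11.78+25.14+15.898)/2 = 26.409.
Perimeter = 11.78 + 25.14 + 15.898 = 52.818.

perimeter ≈ 52.8182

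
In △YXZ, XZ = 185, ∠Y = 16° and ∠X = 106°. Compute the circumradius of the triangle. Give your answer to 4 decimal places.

The third angle is ∠Z = 180° − ∠Y − ∠X = 58.00°.
Law of sines: ZY = XZ·sin X/sin Y ≈ 645.17.
Law of sines: YX = XZ·sin Z/sin Y ≈ 569.19.
Circumradius = XZ/(2 sin Y) ≈ 335.59.

R ≈ 335.5859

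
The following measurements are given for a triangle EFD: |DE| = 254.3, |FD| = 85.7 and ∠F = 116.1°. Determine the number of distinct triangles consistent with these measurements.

|FD|·sin F = 85.7·sin(116.1°) ≈ 76.96.
Since ∠F is not acute, a triangle exists only if |DE| > |FD|; here |DE| > |FD|, so there is exactly one triangle.

1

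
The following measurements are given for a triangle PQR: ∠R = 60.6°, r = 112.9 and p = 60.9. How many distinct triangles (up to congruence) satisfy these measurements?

1

p·sin R = 60.9·sin(60.6°) ≈ 53.06.
Since r ≥ p, exactly one triangle exists.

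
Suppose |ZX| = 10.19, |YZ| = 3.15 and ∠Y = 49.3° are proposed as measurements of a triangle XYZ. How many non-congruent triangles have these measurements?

1

|YZ|·sin Y = 3.15·sin(49.3°) ≈ 2.388.
Since |ZX| ≥ |YZ|, exactly one triangle exists.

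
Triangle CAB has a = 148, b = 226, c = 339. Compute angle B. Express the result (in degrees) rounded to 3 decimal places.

31.290

By the law of cosines, cos B = (c² + a² − b²) / (2·c·a) ≈ 0.85455, so ∠B ≈ 31.29°.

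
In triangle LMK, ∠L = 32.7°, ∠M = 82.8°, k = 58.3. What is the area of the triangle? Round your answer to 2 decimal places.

The third angle is ∠K = 180° − ∠L − ∠M = 64.50°.
Law of sines: l = k·sin L/sin K ≈ 34.895.
Law of sines: m = k·sin M/sin K ≈ 64.083.
Area = ½·k·l·sin M ≈ 1009.2.

1009.18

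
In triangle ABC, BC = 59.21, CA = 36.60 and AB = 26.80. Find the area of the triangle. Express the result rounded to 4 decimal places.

area ≈ 330.8822

Semiperimeter s = (59.21 + 36.6 + 26.8)/2 = 61.305.
Heron's formula: area = √(61.305·2.095·24.705·34.505) ≈ 330.88.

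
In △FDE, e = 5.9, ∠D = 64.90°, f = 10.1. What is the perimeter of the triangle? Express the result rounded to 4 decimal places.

perimeter ≈ 25.2878

By the law of cosines, d² = e² + f² − 2·e·f·cos D = 86.264, so d ≈ 9.2878.
Semiperimeter s = (10.1+9.2878+5.9)/2 = 12.644.
Perimeter = 10.1 + 9.2878 + 5.9 = 25.288.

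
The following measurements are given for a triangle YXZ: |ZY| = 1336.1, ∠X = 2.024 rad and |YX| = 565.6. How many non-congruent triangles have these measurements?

1

|YX|·sin X = 565.6·sin(2.024 rad) ≈ 508.5.
Since ∠X is not acute, a triangle exists only if |ZY| > |YX|; here |ZY| > |YX|, so there is exactly one triangle.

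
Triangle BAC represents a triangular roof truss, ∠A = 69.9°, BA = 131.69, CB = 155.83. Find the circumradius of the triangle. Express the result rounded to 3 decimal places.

Law of sines: sin C = BA·sin A/CB ≈ 0.79362.
Since CB ≥ BA, only the acute value applies: ∠C ≈ 52.52°.
Then ∠B = 180° − ∠A − ∠C ≈ 57.58°.
Law of sines gives AC = CB·sin B/sin A ≈ 140.07.
Circumradius = CB/(2 sin A) ≈ 82.968.

R ≈ 82.968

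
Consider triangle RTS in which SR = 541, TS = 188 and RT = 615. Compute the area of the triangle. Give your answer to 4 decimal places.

area ≈ 49281.1000

Semiperimeter s = (188 + 541 + 615)/2 = 672.
Heron's formula: area = √(672·484·131·57) ≈ 49281.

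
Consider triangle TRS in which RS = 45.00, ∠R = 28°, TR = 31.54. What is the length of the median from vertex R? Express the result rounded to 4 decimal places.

37.1689

By the law of cosines, ST² = TR² + RS² − 2·TR·RS·cos R = 513.44, so ST ≈ 22.659.
Median from R: ½√(2·TR² + 2·RS² − ST²) ≈ 37.169.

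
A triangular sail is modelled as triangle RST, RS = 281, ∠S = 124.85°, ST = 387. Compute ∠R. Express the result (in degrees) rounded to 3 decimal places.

∠R ≈ 32.312°

By the law of cosines, TR² = RS² + ST² − 2·RS·ST·cos S = 3.5301e+05, so TR ≈ 594.15.
Law of cosines again: cos R = (TR² + RS² − ST²)/(2·TR·RS) ≈ 0.84515, so ∠R ≈ 32.31°.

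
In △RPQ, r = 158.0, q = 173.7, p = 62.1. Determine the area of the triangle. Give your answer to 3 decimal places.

4894.255

Semiperimeter s = (158 + 62.1 + 173.7)/2 = 196.9.
Heron's formula: area = √(196.9·38.9·134.8·23.2) ≈ 4894.3.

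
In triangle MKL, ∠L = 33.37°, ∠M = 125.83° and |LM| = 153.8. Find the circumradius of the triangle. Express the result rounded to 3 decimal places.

The third angle is ∠K = 180° − ∠L − ∠M = 20.80°.
Law of sines: |KL| = |LM|·sin M/sin K ≈ 351.15.
Law of sines: |MK| = |LM|·sin L/sin K ≈ 238.23.
Circumradius = |LM|/(2 sin K) ≈ 216.55.

R ≈ 216.554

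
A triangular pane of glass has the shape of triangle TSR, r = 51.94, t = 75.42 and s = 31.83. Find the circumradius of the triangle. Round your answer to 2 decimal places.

47.05

By the law of cosines, cos T = (s² + r² − t²) / (2·s·r) ≈ -0.59799, so ∠T ≈ 126.73°.
Circumradius = t/(2 sin T) ≈ 47.049.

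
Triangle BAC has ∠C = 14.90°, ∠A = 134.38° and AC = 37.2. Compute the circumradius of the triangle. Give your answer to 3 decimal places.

The third angle is ∠B = 180° − ∠A − ∠C = 30.72°.
Law of sines: CB = AC·sin A/sin B ≈ 52.046.
Law of sines: BA = AC·sin C/sin B ≈ 18.725.
Circumradius = AC/(2 sin B) ≈ 36.41.

36.410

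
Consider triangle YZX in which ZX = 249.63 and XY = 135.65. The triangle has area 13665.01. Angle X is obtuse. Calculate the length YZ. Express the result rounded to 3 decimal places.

347.422

From area = ½·ZX·XY·sin X, we get sin X = 2·area/(ZX·XY) ≈ 0.80709.
Taking the obtuse solution, ∠X ≈ 126.19°.
Law of cosines then gives YZ ≈ 347.42.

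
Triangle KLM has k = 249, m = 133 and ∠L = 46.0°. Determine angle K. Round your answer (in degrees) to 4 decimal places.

By the law of cosines, l² = m² + k² − 2·m·k·cos L = 33680, so l ≈ 183.52.
Law of cosines again: cos K = (l² + m² − k²)/(2·l·m) ≈ -0.21779, so ∠K ≈ 102.58°.

∠K ≈ 102.5795°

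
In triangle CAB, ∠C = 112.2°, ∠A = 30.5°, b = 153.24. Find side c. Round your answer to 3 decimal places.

The third angle is ∠B = 180° − ∠C − ∠A = 37.30°.
Law of sines: c = b·sin C/sin B ≈ 234.13.

234.131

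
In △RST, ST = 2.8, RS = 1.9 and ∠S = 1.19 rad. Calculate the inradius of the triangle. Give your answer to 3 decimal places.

By the law of cosines, TR² = RS² + ST² − 2·RS·ST·cos S = 7.4955, so TR ≈ 2.7378.
Area = ½·RS·ST·sin S ≈ 2.4695.
Semiperimeter s = (2.8+2.7378+1.9)/2 = 3.7189.
Inradius = area/s = 2.4695/3.7189 ≈ 0.66403.

r ≈ 0.664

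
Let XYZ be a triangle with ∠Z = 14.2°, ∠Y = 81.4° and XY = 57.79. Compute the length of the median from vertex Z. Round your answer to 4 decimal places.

The third angle is ∠X = 180° − ∠Y − ∠Z = 84.40°.
Law of sines: YZ = XY·sin X/sin Z ≈ 234.46.
Law of sines: ZX = XY·sin Y/sin Z ≈ 232.93.
Median from Z: ½√(2·YZ² + 2·ZX² − XY²) ≈ 231.9.

m_Z ≈ 231.9034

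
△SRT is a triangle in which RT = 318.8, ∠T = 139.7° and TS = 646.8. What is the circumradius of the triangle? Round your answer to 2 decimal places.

706.19

By the law of cosines, SR² = RT² + TS² − 2·RT·TS·cos T = 8.3451e+05, so SR ≈ 913.51.
Area = ½·RT·TS·sin T ≈ 66684.
Circumradius = SR/(2 sin T) ≈ 706.19.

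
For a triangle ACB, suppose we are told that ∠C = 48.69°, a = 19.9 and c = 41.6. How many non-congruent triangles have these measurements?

a·sin C = 19.9·sin(48.69°) ≈ 14.95.
Since c ≥ a, exactly one triangle exists.

1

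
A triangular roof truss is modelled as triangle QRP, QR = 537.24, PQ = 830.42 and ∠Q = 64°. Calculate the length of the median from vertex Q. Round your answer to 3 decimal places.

585.100

By the law of cosines, RP² = PQ² + QR² − 2·PQ·QR·cos Q = 5.8708e+05, so RP ≈ 766.21.
Median from Q: ½√(2·PQ² + 2·QR² − RP²) ≈ 585.1.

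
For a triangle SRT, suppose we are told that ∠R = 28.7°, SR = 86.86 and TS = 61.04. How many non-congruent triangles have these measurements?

SR·sin R = 86.86·sin(28.7°) ≈ 41.71.
Since SR sin R < TS < SR (41.71 < 61.04 < 86.86), two triangles exist.

2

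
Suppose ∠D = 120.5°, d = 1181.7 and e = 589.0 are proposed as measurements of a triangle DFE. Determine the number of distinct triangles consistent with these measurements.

e·sin D = 589.0·sin(120.5°) ≈ 507.5.
Since ∠D is not acute, a triangle exists only if d > e; here d > e, so there is exactly one triangle.

1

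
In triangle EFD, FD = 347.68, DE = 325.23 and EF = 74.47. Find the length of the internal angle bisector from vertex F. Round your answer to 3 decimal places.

102.587

By the law of cosines, cos F = (EF² + FD² − DE²) / (2·EF·FD) ≈ 0.39883, so ∠F ≈ 66.50°.
The bisector from F has length 2·EF·FD·cos(∠F/2)/(EF+FD) ≈ 102.59.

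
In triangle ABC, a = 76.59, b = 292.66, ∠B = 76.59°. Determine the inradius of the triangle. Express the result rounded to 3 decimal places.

Law of sines: sin A = a·sin B/b ≈ 0.25457.
Since b ≥ a, only the acute value applies: ∠A ≈ 14.75°.
Then ∠C = 180° − ∠B − ∠A ≈ 88.66°.
Law of sines gives c = b·sin C/sin B ≈ 300.78.
Area = ½·b·a·sin C ≈ 11204.
Semiperimeter s = (76.59+292.66+300.78)/2 = 335.02.
Inradius = area/s = 11204/335.02 ≈ 33.444.

33.444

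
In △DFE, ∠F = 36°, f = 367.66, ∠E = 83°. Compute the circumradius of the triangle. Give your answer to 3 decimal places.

312.750

The third angle is ∠D = 180° − ∠F − ∠E = 61.00°.
Law of sines: d = f·sin D/sin F ≈ 547.08.
Law of sines: e = f·sin E/sin F ≈ 620.84.
Circumradius = f/(2 sin F) ≈ 312.75.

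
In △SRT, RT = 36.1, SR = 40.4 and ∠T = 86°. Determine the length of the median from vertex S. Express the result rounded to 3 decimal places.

Law of sines: sin S = RT·sin T/SR ≈ 0.89139.
Since SR ≥ RT, only the acute value applies: ∠S ≈ 63.05°.
Then ∠R = 180° − ∠T − ∠S ≈ 30.95°.
Law of sines gives TS = SR·sin R/sin T ≈ 20.829.
Median from S: ½√(2·TS² + 2·SR² − RT²) ≈ 26.593.

26.593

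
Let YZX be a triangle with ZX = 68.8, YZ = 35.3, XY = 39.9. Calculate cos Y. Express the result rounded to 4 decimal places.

-0.6728

By the law of cosines, cos Y = (XY² + YZ² − ZX²) / (2·XY·YZ) ≈ -0.67284, so ∠Y ≈ 132.29°.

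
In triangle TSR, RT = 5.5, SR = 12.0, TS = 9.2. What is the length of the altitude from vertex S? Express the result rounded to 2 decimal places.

Semiperimeter s = (12 + 5.5 + 9.2)/2 = 13.35.
Heron's formula: area = √(13.35·1.35·7.85·4.15) ≈ 24.231.
The altitude from S has length 2·area/RT ≈ 8.8112.

h_S ≈ 8.81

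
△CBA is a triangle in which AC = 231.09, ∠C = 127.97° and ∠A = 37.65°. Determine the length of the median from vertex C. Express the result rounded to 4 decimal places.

The third angle is ∠B = 180° − ∠A − ∠C = 14.38°.
Law of sines: BA = AC·sin C/sin B ≈ 733.54.
Law of sines: CB = AC·sin A/sin B ≈ 568.38.
Median from C: ½√(2·AC² + 2·CB² − BA²) ≈ 231.75.

m_C ≈ 231.7522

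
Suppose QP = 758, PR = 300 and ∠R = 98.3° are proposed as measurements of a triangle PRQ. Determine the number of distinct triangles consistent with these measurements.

1

PR·sin R = 300·sin(98.3°) ≈ 296.9.
Since ∠R is not acute, a triangle exists only if QP > PR; here QP > PR, so there is exactly one triangle.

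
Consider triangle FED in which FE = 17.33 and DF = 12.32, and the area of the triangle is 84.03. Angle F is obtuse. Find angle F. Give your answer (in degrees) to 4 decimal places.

∠F ≈ 128.0804°

From area = ½·DF·FE·sin F, we get sin F = 2·area/(DF·FE) ≈ 0.78715.
Taking the obtuse solution, ∠F ≈ 128.08°.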